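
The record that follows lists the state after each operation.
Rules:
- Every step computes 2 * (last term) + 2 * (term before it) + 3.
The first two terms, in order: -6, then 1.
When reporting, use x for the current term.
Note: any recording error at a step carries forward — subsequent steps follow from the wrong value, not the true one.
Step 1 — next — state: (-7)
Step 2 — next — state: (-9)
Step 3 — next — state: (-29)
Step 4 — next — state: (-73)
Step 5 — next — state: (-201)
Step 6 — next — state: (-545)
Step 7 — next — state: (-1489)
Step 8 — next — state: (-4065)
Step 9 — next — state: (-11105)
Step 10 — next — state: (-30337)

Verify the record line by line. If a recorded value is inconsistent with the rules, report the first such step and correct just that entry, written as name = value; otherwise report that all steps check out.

no error

Recomputing the run from the initial state:
step 1: x = -7
step 2: x = -9
step 3: x = -29
step 4: x = -73
step 5: x = -201
step 6: x = -545
step 7: x = -1489
step 8: x = -4065
step 9: x = -11105
step 10: x = -30337
This matches the record at every step.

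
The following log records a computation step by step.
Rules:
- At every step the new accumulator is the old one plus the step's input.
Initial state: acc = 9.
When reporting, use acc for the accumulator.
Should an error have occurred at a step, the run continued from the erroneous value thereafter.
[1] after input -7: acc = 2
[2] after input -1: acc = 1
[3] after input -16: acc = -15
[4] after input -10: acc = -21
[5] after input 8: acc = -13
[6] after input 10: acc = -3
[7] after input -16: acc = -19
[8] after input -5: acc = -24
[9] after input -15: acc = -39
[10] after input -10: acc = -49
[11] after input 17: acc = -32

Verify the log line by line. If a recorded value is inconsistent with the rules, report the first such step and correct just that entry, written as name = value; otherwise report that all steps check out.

Recomputing the run from the initial state:
step 1: acc = 2
step 2: acc = 1
step 3: acc = -15
step 4: acc = -25
step 5: acc = -17
step 6: acc = -7
step 7: acc = -23
step 8: acc = -28
step 9: acc = -43
step 10: acc = -53
step 11: acc = -36
The first disagreement with the log is at step 4, where the value should be acc = -25.

step 4, acc = -25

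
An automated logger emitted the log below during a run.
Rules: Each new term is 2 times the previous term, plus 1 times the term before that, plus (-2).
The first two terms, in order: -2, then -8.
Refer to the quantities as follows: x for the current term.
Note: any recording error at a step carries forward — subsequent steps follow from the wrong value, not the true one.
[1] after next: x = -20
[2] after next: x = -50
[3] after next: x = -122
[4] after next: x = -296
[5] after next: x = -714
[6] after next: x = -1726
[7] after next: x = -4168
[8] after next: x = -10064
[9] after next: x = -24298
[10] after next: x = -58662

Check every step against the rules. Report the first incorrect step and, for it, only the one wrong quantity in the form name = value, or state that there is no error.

Recomputing the run from the initial state:
step 1: x = -20
step 2: x = -50
step 3: x = -122
step 4: x = -296
step 5: x = -716
step 6: x = -1730
step 7: x = -4178
step 8: x = -10088
step 9: x = -24356
step 10: x = -58802
The first disagreement with the log is at step 5, where the value should be x = -716.

step 5, x = -716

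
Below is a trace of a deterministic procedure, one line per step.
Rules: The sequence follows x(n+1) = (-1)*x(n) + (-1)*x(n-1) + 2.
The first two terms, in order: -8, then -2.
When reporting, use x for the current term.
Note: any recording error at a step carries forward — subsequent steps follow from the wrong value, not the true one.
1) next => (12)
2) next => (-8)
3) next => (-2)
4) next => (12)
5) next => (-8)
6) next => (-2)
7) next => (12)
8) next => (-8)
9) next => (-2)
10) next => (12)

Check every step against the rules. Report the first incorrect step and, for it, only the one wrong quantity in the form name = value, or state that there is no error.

no error

Step 1: x = -1*(-2) + (-1)*(-8) + (2) = 12 — checks out.
Step 2: x = -1*(12) + (-1)*(-2) + (2) = -8 — agrees with the trace.
Step 3: x = -1*(-8) + (-1)*(12) + (2) = -2 — no discrepancy.
Step 4: x = -1*(-2) + (-1)*(-8) + (2) = 12 — in agreement.
Step 5: x = -1*(12) + (-1)*(-2) + (2) = -8 — same as recorded.
Step 6: x = -1*(-8) + (-1)*(12) + (2) = -2 — same as recorded.
Step 7: x = -1*(-2) + (-1)*(-8) + (2) = 12 — no discrepancy.
Step 8: x = -1*(12) + (-1)*(-2) + (2) = -8 — checks out.
Step 9: x = -1*(-8) + (-1)*(12) + (2) = -2 — verified.
Step 10: x = -1*(-2) + (-1)*(-8) + (2) = 12 — agrees with the trace.
Nothing is out of place; the run is error-free.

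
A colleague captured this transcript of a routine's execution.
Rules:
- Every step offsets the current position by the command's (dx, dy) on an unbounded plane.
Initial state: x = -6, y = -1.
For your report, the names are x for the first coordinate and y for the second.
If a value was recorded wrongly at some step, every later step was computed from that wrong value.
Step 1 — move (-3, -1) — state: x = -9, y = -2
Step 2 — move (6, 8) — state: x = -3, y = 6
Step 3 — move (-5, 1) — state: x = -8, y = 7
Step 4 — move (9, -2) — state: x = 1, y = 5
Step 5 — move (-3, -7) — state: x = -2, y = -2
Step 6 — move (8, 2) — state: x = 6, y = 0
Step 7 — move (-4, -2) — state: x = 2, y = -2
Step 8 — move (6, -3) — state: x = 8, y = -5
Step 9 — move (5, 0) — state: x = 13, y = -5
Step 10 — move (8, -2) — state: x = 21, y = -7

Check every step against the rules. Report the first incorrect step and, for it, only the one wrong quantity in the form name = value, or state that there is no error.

Step 1: x = -6 + (-3) = -9, y = -1 + (-1) = -2 — matches.
Step 2: x = -9 + (6) = -3, y = -2 + (8) = 6 — verified.
Step 3: x = -3 + (-5) = -8, y = 6 + (1) = 7 — confirmed correct.
Step 4: x = -8 + (9) = 1, y = 7 + (-2) = 5 — exactly as logged.
Step 5: x = 1 + (-3) = -2, y = 5 + (-7) = -2 — exactly as logged.
Step 6: x = -2 + (8) = 6, y = -2 + (2) = 0 — checks out.
Step 7: x = 6 + (-4) = 2, y = 0 + (-2) = -2 — verified.
Step 8: x = 2 + (6) = 8, y = -2 + (-3) = -5 — exactly as logged.
Step 9: x = 8 + (5) = 13, y = -5 + (0) = -5 — exactly as logged.
Step 10: x = 13 + (8) = 21, y = -5 + (-2) = -7 — in agreement.
All entries verified; no error found.

no error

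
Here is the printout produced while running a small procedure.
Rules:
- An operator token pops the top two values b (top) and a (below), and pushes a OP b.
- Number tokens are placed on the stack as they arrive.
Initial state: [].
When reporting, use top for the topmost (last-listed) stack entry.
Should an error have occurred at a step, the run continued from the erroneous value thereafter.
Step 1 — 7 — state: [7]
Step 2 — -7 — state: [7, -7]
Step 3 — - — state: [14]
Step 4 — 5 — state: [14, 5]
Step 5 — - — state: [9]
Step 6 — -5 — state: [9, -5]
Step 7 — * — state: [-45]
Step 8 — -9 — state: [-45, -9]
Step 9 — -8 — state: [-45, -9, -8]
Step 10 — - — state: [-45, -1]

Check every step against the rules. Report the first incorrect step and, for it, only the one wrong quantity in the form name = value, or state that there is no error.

no error

Recomputing the run from the initial state:
step 1: [7]
step 2: [7, -7]
step 3: [14]
step 4: [14, 5]
step 5: [9]
step 6: [9, -5]
step 7: [-45]
step 8: [-45, -9]
step 9: [-45, -9, -8]
step 10: [-45, -1]
This matches the printout at every step.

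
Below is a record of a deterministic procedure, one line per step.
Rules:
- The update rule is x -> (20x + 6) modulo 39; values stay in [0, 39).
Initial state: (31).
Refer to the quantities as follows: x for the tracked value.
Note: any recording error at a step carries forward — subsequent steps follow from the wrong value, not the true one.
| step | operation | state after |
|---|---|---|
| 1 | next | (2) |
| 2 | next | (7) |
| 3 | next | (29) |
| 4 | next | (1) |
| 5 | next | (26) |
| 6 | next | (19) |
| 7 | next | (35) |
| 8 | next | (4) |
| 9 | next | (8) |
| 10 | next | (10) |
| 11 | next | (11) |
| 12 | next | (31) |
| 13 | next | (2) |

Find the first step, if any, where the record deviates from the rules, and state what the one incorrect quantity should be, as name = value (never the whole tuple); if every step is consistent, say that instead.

1. x = (20*31 + 6) mod 39 = 2 (in agreement)
2. x = (20*2 + 6) mod 39 = 7 (consistent with the record)
3. x = (20*7 + 6) mod 39 = 29 (agrees with the record)
4. x = (20*29 + 6) mod 39 = 1 (confirmed correct)
5. x = (20*1 + 6) mod 39 = 26 (in agreement)
6. x = (20*26 + 6) mod 39 = 19 (agrees with the record)
7. x = (20*19 + 6) mod 39 = 35 (consistent with the record)
8. x = (20*35 + 6) mod 39 = 4 (consistent with the record)
9. x = (20*4 + 6) mod 39 = 8 (checks out)
10. x = (20*8 + 6) mod 39 = 10 (verified)
11. x = (20*10 + 6) mod 39 = 11 (in agreement)
12. x = (20*11 + 6) mod 39 = 31 (agrees with the record)
13. x = (20*31 + 6) mod 39 = 2 (in agreement)
The recomputation confirms every line.

no error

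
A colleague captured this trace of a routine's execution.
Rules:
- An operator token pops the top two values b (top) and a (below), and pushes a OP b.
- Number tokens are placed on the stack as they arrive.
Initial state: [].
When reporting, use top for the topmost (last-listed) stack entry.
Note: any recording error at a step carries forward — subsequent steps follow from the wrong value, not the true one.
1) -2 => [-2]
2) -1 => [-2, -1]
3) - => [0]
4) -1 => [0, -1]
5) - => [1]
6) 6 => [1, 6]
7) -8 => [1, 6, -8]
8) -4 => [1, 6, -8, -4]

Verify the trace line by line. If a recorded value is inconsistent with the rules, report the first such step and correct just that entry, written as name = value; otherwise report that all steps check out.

Step 1: push -2: top = -2 — in agreement.
Step 2: push -1: top = -1 — agrees with the trace.
Step 3: -2 - -1 = -1 — the entry is off here.
That makes step 3 the first incorrect line — top = -1 is what it should show.

step 3, top = -1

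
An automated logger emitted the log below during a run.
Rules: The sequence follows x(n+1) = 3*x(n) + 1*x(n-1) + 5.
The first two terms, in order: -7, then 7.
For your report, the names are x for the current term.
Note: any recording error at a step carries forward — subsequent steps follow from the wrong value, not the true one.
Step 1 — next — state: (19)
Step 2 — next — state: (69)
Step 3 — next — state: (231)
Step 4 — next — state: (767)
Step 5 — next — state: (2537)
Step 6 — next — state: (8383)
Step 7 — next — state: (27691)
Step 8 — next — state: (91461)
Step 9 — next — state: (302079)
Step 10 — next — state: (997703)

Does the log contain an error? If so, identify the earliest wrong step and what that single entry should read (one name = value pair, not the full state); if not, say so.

step 1: x = 3*(7) + (1)*(-7) + (5) = 19 -> consistent with the log
step 2: x = 3*(19) + (1)*(7) + (5) = 69 -> agrees with the log
step 3: x = 3*(69) + (1)*(19) + (5) = 231 -> same as recorded
step 4: x = 3*(231) + (1)*(69) + (5) = 767 -> matches
step 5: x = 3*(767) + (1)*(231) + (5) = 2537 -> matches
step 6: x = 3*(2537) + (1)*(767) + (5) = 8383 -> confirmed correct
step 7: x = 3*(8383) + (1)*(2537) + (5) = 27691 -> in agreement
step 8: x = 3*(27691) + (1)*(8383) + (5) = 91461 -> same as recorded
step 9: x = 3*(91461) + (1)*(27691) + (5) = 302079 -> agrees with the log
step 10: x = 3*(302079) + (1)*(91461) + (5) = 997703 -> confirmed correct
Each recorded entry agrees with the recomputation.

no error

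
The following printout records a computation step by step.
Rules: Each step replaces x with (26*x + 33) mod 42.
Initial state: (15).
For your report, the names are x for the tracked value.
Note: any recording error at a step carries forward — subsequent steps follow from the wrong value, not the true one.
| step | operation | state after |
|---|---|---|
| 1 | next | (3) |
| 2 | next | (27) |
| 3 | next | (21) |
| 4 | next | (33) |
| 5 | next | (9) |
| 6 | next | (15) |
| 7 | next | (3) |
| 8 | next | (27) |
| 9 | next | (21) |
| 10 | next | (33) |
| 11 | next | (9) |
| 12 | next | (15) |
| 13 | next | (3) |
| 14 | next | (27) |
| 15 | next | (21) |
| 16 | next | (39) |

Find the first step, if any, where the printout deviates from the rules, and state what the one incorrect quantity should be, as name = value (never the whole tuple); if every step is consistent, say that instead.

step 16, x = 33

step 1: x = (26*15 + 33) mod 42 = 3 -> same as recorded
step 2: x = (26*3 + 33) mod 42 = 27 -> same as recorded
step 3: x = (26*27 + 33) mod 42 = 21 -> agrees with the printout
step 4: x = (26*21 + 33) mod 42 = 33 -> confirmed correct
step 5: x = (26*33 + 33) mod 42 = 9 -> in agreement
step 6: x = (26*9 + 33) mod 42 = 15 -> consistent with the printout
step 7: x = (26*15 + 33) mod 42 = 3 -> exactly as logged
step 8: x = (26*3 + 33) mod 42 = 27 -> consistent with the printout
step 9: x = (26*27 + 33) mod 42 = 21 -> same as recorded
step 10: x = (26*21 + 33) mod 42 = 33 -> consistent with the printout
step 11: x = (26*33 + 33) mod 42 = 9 -> same as recorded
step 12: x = (26*9 + 33) mod 42 = 15 -> confirmed correct
step 13: x = (26*15 + 33) mod 42 = 3 -> matches
step 14: x = (26*3 + 33) mod 42 = 27 -> no discrepancy
step 15: x = (26*27 + 33) mod 42 = 21 -> matches
step 16: x = (26*21 + 33) mod 42 = 33 -> the printout disagrees here
Conclusion: step 16 carries the first error; the entry should be x = 33.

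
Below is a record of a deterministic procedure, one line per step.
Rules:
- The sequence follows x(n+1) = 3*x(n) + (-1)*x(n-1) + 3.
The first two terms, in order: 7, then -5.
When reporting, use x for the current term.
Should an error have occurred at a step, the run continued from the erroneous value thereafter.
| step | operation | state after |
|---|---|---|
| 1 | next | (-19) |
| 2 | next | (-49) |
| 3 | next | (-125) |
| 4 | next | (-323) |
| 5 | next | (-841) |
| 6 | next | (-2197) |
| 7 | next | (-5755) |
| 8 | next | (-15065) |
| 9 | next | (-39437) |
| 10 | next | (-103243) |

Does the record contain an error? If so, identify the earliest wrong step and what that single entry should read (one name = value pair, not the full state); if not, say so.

step 7, x = -5747

Recomputing the run from the initial state:
step 1: x = -19
step 2: x = -49
step 3: x = -125
step 4: x = -323
step 5: x = -841
step 6: x = -2197
step 7: x = -5747
step 8: x = -15041
step 9: x = -39373
step 10: x = -103075
The first disagreement with the record is at step 7, where the value should be x = -5747.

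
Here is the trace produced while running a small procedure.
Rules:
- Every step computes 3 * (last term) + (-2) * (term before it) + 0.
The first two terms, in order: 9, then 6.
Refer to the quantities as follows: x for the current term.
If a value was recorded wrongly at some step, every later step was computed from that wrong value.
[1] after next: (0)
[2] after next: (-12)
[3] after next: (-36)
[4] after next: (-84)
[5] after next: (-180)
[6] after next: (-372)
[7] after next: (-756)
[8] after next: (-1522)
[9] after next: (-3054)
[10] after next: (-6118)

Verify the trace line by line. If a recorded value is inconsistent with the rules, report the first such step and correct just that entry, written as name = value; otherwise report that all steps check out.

step 1: x = 3*(6) + (-2)*(9) + (0) = 0 -> matches
step 2: x = 3*(0) + (-2)*(6) + (0) = -12 -> no discrepancy
step 3: x = 3*(-12) + (-2)*(0) + (0) = -36 -> matches
step 4: x = 3*(-36) + (-2)*(-12) + (0) = -84 -> verified
step 5: x = 3*(-84) + (-2)*(-36) + (0) = -180 -> in agreement
step 6: x = 3*(-180) + (-2)*(-84) + (0) = -372 -> exactly as logged
step 7: x = 3*(-372) + (-2)*(-180) + (0) = -756 -> exactly as logged
step 8: x = 3*(-756) + (-2)*(-372) + (0) = -1524 -> the trace disagrees here
First deviation found at step 8; the corrected entry is x = -1524.

step 8, x = -1524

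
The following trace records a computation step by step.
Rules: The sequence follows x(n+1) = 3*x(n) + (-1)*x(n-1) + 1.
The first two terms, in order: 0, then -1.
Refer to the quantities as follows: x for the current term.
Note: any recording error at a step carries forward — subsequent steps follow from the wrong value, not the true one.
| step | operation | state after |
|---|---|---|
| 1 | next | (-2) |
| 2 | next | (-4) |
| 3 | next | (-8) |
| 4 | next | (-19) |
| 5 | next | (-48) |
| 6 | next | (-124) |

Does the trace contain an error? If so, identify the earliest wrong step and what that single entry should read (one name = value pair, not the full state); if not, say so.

step 3, x = -9

step 1: x = 3*(-1) + (-1)*(0) + (1) = -2 -> in agreement
step 2: x = 3*(-2) + (-1)*(-1) + (1) = -4 -> checks out
step 3: x = 3*(-4) + (-1)*(-2) + (1) = -9 -> a discrepancy with the trace
First deviation found at step 3; the corrected entry is x = -9.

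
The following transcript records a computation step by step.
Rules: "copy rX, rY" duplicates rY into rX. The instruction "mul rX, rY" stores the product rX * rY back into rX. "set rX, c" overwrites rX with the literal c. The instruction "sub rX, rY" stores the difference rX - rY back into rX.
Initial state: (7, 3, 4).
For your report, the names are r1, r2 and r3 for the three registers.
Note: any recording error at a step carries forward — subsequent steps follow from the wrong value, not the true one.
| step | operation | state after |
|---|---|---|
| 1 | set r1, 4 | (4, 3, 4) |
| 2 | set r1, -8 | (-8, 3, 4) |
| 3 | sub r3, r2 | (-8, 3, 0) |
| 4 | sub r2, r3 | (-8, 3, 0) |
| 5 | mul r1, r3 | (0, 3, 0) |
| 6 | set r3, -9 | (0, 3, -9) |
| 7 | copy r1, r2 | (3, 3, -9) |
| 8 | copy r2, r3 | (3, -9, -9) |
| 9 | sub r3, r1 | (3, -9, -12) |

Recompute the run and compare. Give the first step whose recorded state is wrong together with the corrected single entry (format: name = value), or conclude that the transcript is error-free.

step 3, r3 = 1

Recomputing the run from the initial state:
step 1: r1 = 4, r2 = 3, r3 = 4
step 2: r1 = -8, r2 = 3, r3 = 4
step 3: r1 = -8, r2 = 3, r3 = 1
step 4: r1 = -8, r2 = 2, r3 = 1
step 5: r1 = -8, r2 = 2, r3 = 1
step 6: r1 = -8, r2 = 2, r3 = -9
step 7: r1 = 2, r2 = 2, r3 = -9
step 8: r1 = 2, r2 = -9, r3 = -9
step 9: r1 = 2, r2 = -9, r3 = -11
The first disagreement with the transcript is at step 3, where the value should be r3 = 1.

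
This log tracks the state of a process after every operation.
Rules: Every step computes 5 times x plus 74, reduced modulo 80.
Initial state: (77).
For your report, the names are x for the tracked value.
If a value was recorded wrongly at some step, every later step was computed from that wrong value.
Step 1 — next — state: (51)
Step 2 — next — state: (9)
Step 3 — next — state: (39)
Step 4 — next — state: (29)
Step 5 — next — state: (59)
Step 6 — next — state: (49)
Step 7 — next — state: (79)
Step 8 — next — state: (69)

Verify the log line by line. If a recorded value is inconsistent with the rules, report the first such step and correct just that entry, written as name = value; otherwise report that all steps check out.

step 1, x = 59

1. x = (5*77 + 74) mod 80 = 59 (the recorded entry deviates here)
So the first discrepancy is step 1, where the right value is x = 59.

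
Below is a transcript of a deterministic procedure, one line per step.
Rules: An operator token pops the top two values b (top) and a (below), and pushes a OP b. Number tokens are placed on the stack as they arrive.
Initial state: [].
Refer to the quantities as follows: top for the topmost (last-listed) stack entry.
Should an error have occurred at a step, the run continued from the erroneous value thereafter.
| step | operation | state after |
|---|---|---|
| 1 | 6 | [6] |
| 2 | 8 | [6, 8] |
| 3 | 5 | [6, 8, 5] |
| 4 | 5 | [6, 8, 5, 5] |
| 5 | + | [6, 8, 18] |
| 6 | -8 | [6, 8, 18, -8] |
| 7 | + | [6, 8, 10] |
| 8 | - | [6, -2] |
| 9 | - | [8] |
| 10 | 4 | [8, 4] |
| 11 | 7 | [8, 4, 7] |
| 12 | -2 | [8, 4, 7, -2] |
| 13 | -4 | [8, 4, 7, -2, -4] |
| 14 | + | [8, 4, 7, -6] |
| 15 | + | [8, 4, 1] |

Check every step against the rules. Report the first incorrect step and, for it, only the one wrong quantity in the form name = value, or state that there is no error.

step 5, top = 10

Step 1: push 6: top = 6 — consistent with the transcript.
Step 2: push 8: top = 8 — matches.
Step 3: push 5: top = 5 — verified.
Step 4: push 5: top = 5 — matches.
Step 5: 5 + 5 = 10 — the entry is off here.
First deviation found at step 5; the corrected entry is top = 10.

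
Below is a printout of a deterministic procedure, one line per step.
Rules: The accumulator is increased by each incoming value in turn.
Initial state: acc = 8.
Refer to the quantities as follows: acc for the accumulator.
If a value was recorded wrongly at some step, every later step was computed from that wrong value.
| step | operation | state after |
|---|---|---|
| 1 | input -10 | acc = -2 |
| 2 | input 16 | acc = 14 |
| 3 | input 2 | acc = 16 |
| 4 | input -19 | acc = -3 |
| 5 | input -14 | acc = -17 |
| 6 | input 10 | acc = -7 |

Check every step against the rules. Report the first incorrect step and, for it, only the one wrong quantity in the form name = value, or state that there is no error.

Recomputing the run from the initial state:
step 1: acc = -2
step 2: acc = 14
step 3: acc = 16
step 4: acc = -3
step 5: acc = -17
step 6: acc = -7
This matches the printout at every step.

no error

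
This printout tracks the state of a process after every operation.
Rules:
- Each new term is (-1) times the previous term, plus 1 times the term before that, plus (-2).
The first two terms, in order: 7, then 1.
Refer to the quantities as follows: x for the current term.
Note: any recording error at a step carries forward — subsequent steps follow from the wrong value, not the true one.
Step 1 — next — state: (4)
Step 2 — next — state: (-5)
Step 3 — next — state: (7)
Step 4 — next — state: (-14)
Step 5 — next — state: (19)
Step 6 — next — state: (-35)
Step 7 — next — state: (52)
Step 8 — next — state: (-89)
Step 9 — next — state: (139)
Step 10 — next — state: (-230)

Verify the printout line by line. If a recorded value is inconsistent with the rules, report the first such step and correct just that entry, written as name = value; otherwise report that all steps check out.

no error

Step 1: x = -1*(1) + (1)*(7) + (-2) = 4 — in agreement.
Step 2: x = -1*(4) + (1)*(1) + (-2) = -5 — in agreement.
Step 3: x = -1*(-5) + (1)*(4) + (-2) = 7 — matches.
Step 4: x = -1*(7) + (1)*(-5) + (-2) = -14 — no discrepancy.
Step 5: x = -1*(-14) + (1)*(7) + (-2) = 19 — checks out.
Step 6: x = -1*(19) + (1)*(-14) + (-2) = -35 — no discrepancy.
Step 7: x = -1*(-35) + (1)*(19) + (-2) = 52 — in agreement.
Step 8: x = -1*(52) + (1)*(-35) + (-2) = -89 — verified.
Step 9: x = -1*(-89) + (1)*(52) + (-2) = 139 — consistent with the printout.
Step 10: x = -1*(139) + (1)*(-89) + (-2) = -230 — agrees with the printout.
All entries verified; no error found.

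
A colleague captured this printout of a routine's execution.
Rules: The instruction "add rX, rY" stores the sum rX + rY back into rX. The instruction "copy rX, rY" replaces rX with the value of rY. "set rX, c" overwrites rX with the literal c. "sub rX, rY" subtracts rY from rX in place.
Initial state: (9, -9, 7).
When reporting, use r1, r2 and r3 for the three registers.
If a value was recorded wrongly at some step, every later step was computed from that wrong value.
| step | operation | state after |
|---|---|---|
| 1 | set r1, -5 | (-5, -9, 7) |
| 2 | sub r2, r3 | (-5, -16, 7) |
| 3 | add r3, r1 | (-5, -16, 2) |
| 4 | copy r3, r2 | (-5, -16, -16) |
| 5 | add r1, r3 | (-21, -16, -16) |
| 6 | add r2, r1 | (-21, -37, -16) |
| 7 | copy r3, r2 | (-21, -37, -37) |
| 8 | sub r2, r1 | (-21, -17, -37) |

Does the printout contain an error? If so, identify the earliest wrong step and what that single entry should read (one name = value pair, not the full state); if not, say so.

step 8, r2 = -16

Recomputing the run from the initial state:
step 1: r1 = -5, r2 = -9, r3 = 7
step 2: r1 = -5, r2 = -16, r3 = 7
step 3: r1 = -5, r2 = -16, r3 = 2
step 4: r1 = -5, r2 = -16, r3 = -16
step 5: r1 = -21, r2 = -16, r3 = -16
step 6: r1 = -21, r2 = -37, r3 = -16
step 7: r1 = -21, r2 = -37, r3 = -37
step 8: r1 = -21, r2 = -16, r3 = -37
The first disagreement with the printout is at step 8, where the value should be r2 = -16.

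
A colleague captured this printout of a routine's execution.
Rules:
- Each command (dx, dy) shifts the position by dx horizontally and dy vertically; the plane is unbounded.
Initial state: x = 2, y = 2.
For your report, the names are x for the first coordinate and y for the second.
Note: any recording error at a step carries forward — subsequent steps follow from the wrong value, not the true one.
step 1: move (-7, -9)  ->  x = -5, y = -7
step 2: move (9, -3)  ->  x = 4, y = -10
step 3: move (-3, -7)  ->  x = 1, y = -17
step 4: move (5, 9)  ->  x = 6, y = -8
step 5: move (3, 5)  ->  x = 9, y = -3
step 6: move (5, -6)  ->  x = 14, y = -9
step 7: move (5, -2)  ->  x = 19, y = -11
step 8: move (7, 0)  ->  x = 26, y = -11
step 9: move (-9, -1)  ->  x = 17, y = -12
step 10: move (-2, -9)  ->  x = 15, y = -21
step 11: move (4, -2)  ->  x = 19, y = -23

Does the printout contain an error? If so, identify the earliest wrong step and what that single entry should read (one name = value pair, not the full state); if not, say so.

no error

Recomputing the run from the initial state:
step 1: x = -5, y = -7
step 2: x = 4, y = -10
step 3: x = 1, y = -17
step 4: x = 6, y = -8
step 5: x = 9, y = -3
step 6: x = 14, y = -9
step 7: x = 19, y = -11
step 8: x = 26, y = -11
step 9: x = 17, y = -12
step 10: x = 15, y = -21
step 11: x = 19, y = -23
This matches the printout at every step.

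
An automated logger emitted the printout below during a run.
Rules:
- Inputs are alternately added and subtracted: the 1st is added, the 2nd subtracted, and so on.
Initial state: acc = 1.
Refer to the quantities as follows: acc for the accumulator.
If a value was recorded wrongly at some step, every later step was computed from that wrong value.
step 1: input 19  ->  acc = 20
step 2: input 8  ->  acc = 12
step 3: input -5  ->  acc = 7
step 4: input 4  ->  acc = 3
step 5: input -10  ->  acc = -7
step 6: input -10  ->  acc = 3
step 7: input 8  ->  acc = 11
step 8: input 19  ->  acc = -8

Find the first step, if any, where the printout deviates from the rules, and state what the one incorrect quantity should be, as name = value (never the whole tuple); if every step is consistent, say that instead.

no error

step 1: acc = 1 + 19 = 20 -> checks out
step 2: acc = 20 - 8 = 12 -> checks out
step 3: acc = 12 + -5 = 7 -> checks out
step 4: acc = 7 - 4 = 3 -> confirmed correct
step 5: acc = 3 + -10 = -7 -> confirmed correct
step 6: acc = -7 - -10 = 3 -> checks out
step 7: acc = 3 + 8 = 11 -> no discrepancy
step 8: acc = 11 - 19 = -8 -> same as recorded
Every step is consistent.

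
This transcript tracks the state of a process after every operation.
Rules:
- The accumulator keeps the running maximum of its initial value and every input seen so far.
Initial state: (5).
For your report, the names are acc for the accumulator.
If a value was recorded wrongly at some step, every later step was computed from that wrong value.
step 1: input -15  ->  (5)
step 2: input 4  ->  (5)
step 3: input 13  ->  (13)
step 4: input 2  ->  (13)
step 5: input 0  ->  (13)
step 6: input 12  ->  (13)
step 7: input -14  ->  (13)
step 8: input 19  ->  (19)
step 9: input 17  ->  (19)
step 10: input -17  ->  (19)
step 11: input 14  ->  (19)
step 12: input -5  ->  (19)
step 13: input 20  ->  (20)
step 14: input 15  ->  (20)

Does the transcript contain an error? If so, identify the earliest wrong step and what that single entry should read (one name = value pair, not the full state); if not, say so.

1. acc = max(5, -15) = 5 (exactly as logged)
2. acc = max(5, 4) = 5 (matches)
3. acc = max(5, 13) = 13 (exactly as logged)
4. acc = max(13, 2) = 13 (confirmed correct)
5. acc = max(13, 0) = 13 (checks out)
6. acc = max(13, 12) = 13 (no discrepancy)
7. acc = max(13, -14) = 13 (in agreement)
8. acc = max(13, 19) = 19 (exactly as logged)
9. acc = max(19, 17) = 19 (checks out)
10. acc = max(19, -17) = 19 (same as recorded)
11. acc = max(19, 14) = 19 (in agreement)
12. acc = max(19, -5) = 19 (no discrepancy)
13. acc = max(19, 20) = 20 (consistent with the transcript)
14. acc = max(20, 15) = 20 (consistent with the transcript)
The whole run recomputes cleanly — no discrepancies.

no error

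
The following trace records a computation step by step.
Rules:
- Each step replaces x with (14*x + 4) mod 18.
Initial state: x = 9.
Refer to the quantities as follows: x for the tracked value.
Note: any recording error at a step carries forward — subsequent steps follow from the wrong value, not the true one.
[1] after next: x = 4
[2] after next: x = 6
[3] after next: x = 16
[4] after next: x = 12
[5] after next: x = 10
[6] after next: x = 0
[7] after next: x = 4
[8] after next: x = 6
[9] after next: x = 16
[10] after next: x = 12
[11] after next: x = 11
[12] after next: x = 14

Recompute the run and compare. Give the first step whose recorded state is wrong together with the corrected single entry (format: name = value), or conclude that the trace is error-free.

Recomputing the run from the initial state:
step 1: x = 4
step 2: x = 6
step 3: x = 16
step 4: x = 12
step 5: x = 10
step 6: x = 0
step 7: x = 4
step 8: x = 6
step 9: x = 16
step 10: x = 12
step 11: x = 10
step 12: x = 0
The first disagreement with the trace is at step 11, where the value should be x = 10.

step 11, x = 10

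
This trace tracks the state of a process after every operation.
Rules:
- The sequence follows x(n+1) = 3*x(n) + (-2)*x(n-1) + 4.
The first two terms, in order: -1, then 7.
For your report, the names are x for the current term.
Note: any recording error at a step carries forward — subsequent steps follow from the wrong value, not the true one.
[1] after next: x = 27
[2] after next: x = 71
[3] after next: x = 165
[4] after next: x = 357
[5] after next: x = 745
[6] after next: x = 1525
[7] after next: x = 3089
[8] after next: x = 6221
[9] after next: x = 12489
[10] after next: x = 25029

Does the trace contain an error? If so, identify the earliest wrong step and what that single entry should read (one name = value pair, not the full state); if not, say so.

step 3, x = 163

Recomputing the run from the initial state:
step 1: x = 27
step 2: x = 71
step 3: x = 163
step 4: x = 351
step 5: x = 731
step 6: x = 1495
step 7: x = 3027
step 8: x = 6095
step 9: x = 12235
step 10: x = 24519
The first disagreement with the trace is at step 3, where the value should be x = 163.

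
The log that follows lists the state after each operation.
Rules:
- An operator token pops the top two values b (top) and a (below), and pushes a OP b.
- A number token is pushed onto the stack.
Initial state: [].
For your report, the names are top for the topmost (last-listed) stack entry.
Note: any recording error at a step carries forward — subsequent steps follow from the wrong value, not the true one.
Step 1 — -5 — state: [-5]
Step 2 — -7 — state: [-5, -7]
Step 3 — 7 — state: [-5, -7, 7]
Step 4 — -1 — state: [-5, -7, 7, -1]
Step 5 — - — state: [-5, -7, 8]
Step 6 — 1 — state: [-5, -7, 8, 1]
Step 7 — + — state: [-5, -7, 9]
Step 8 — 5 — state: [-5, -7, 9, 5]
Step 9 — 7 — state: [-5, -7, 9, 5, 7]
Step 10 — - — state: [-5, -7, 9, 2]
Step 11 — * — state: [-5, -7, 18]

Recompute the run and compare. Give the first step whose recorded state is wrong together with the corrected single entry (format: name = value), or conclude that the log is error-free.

step 10, top = -2

1. push -5: top = -5 (no discrepancy)
2. push -7: top = -7 (verified)
3. push 7: top = 7 (no discrepancy)
4. push -1: top = -1 (exactly as logged)
5. 7 - -1 = 8 (agrees with the log)
6. push 1: top = 1 (checks out)
7. 8 + 1 = 9 (checks out)
8. push 5: top = 5 (agrees with the log)
9. push 7: top = 7 (in agreement)
10. 5 - 7 = -2 (the log has a different value)
The audit stops at step 10: the recorded entry is wrong and should be top = -2.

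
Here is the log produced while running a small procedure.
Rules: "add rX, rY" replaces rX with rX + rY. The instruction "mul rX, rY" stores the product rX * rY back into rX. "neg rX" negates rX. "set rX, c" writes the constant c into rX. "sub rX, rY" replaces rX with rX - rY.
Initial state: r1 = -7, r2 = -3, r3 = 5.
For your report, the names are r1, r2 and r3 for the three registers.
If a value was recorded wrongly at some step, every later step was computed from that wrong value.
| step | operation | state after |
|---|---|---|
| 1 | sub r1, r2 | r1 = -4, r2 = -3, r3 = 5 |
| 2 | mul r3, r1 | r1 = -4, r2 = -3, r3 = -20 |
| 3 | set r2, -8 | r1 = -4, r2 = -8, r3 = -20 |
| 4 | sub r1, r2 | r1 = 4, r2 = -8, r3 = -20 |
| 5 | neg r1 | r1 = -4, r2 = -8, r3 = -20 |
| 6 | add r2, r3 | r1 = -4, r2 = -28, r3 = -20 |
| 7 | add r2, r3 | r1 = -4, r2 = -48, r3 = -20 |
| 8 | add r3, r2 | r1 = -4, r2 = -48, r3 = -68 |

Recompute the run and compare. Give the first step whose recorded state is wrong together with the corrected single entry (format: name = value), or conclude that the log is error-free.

Recomputing the run from the initial state:
step 1: r1 = -4, r2 = -3, r3 = 5
step 2: r1 = -4, r2 = -3, r3 = -20
step 3: r1 = -4, r2 = -8, r3 = -20
step 4: r1 = 4, r2 = -8, r3 = -20
step 5: r1 = -4, r2 = -8, r3 = -20
step 6: r1 = -4, r2 = -28, r3 = -20
step 7: r1 = -4, r2 = -48, r3 = -20
step 8: r1 = -4, r2 = -48, r3 = -68
This matches the log at every step.

no error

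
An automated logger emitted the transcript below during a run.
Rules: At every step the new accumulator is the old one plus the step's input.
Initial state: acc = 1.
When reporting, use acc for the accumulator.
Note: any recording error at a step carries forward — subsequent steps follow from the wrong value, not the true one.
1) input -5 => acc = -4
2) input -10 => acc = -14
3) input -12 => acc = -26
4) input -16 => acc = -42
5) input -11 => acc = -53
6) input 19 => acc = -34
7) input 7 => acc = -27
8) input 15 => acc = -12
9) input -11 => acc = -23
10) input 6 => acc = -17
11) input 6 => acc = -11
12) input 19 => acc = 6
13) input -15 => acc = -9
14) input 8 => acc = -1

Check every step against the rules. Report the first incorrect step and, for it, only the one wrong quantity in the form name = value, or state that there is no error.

Recomputing the run from the initial state:
step 1: acc = -4
step 2: acc = -14
step 3: acc = -26
step 4: acc = -42
step 5: acc = -53
step 6: acc = -34
step 7: acc = -27
step 8: acc = -12
step 9: acc = -23
step 10: acc = -17
step 11: acc = -11
step 12: acc = 8
step 13: acc = -7
step 14: acc = 1
The first disagreement with the transcript is at step 12, where the value should be acc = 8.

step 12, acc = 8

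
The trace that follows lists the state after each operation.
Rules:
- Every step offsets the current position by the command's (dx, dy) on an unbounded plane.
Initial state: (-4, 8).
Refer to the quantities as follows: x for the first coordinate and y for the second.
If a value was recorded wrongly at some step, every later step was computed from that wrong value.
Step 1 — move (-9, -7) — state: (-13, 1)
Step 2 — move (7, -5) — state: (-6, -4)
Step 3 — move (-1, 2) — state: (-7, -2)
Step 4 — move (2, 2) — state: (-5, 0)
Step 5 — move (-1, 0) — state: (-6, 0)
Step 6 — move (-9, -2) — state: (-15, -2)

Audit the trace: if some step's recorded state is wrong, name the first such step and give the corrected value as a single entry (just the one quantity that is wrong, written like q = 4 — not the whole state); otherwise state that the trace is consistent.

no error

Recomputing the run from the initial state:
step 1: x = -13, y = 1
step 2: x = -6, y = -4
step 3: x = -7, y = -2
step 4: x = -5, y = 0
step 5: x = -6, y = 0
step 6: x = -15, y = -2
This matches the trace at every step.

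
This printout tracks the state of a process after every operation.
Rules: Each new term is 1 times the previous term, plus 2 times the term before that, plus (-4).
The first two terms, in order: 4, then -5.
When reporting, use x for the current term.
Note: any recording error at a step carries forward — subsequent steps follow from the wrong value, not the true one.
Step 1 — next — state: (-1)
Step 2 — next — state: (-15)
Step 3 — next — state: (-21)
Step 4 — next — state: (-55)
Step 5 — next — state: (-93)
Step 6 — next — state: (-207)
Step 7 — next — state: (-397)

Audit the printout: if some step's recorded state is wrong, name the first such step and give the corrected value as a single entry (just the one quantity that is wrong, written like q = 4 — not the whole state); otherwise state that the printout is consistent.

step 5, x = -101

Recomputing the run from the initial state:
step 1: x = -1
step 2: x = -15
step 3: x = -21
step 4: x = -55
step 5: x = -101
step 6: x = -215
step 7: x = -421
The first disagreement with the printout is at step 5, where the value should be x = -101.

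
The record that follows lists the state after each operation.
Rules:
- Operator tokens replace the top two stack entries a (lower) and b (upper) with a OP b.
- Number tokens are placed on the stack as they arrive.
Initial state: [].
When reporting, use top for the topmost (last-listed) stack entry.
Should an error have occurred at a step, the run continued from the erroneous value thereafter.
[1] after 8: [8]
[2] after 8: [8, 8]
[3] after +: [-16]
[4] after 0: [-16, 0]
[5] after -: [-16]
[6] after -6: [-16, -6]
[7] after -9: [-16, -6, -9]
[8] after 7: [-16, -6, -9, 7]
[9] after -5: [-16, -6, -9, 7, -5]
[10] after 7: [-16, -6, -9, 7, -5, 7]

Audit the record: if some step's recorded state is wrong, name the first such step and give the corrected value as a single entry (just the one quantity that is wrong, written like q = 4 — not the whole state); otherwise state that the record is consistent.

Step 1: push 8: top = 8 — agrees with the record.
Step 2: push 8: top = 8 — verified.
Step 3: 8 + 8 = 16 — not what was recorded.
The earliest wrong entry is at step 3: it should read top = 16.

step 3, top = 16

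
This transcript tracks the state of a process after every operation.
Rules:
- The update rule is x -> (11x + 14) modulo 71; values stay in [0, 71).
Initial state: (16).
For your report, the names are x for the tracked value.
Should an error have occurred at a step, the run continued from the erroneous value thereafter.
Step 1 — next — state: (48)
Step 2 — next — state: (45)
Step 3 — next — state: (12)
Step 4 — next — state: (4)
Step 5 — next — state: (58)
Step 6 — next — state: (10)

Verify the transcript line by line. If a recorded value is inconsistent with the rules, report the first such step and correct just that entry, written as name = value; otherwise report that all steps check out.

step 6, x = 13

Step 1: x = (11*16 + 14) mod 71 = 48 — same as recorded.
Step 2: x = (11*48 + 14) mod 71 = 45 — exactly as logged.
Step 3: x = (11*45 + 14) mod 71 = 12 — confirmed correct.
Step 4: x = (11*12 + 14) mod 71 = 4 — exactly as logged.
Step 5: x = (11*4 + 14) mod 71 = 58 — verified.
Step 6: x = (11*58 + 14) mod 71 = 13 — the transcript has a different value.
The earliest wrong entry is at step 6: it should read x = 13.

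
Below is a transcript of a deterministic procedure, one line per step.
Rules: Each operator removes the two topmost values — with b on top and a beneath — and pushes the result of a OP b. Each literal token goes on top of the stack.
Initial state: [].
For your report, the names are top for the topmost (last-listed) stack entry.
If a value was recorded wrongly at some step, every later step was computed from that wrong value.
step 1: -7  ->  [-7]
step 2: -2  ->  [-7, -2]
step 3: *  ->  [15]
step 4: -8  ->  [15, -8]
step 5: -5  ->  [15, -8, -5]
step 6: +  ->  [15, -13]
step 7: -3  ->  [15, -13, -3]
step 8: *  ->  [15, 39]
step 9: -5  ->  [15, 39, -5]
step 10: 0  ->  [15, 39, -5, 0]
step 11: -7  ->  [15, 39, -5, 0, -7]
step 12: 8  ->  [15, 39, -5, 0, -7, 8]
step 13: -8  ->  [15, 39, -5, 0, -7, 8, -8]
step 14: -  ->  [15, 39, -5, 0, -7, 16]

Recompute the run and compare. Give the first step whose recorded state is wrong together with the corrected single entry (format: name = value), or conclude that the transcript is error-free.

step 3, top = 14

1. push -7: top = -7 (agrees with the transcript)
2. push -2: top = -2 (consistent with the transcript)
3. -7 * -2 = 14 (the transcript has a different value)
That makes step 3 the first incorrect line — top = 14 is what it should show.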